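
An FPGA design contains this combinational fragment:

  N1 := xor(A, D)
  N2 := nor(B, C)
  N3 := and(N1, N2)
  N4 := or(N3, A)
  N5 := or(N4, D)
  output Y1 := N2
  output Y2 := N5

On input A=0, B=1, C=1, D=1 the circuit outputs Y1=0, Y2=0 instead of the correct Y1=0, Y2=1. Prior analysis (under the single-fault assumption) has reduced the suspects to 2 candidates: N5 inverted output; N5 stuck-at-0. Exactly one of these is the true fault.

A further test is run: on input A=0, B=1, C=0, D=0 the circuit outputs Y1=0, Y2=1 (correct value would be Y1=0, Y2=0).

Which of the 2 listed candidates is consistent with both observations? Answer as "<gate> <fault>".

Evaluate each candidate on input A=0, B=1, C=0, D=0:
  N5 inverted output: N1=0, N2=0, N3=0, N4=0, N5=1 [inverted output] → Y1=0, Y2=1 — matches
  N5 stuck-at-0: N1=0, N2=0, N3=0, N4=0, N5=0 [stuck-at-0] → Y1=0, Y2=0 — eliminated
Only N5 inverted output reproduces the observed Y1=0, Y2=1.

N5 inverted output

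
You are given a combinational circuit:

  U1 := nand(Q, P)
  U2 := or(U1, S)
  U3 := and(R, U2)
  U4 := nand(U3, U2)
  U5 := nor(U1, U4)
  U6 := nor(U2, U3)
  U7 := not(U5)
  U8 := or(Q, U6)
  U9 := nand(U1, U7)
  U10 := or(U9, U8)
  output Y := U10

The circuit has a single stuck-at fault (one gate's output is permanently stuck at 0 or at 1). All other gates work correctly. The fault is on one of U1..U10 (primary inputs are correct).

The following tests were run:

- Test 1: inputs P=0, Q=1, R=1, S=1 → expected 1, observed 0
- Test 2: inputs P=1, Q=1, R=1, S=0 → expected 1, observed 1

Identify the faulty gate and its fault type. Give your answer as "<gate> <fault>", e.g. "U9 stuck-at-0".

Fault-free values for test 1 (P=0, Q=1, R=1, S=1): U1=1, U2=1, U3=1, U4=0, U5=0, U6=0, U7=1, U8=1, U9=0, U10=1, giving Y=1. Observed 0.
Test 1: faults giving observed 0 are {U8 stuck-at-0, U10 stuck-at-0}.
Test 2 (P=1, Q=1, R=1, S=0): fault-free U1=0, U2=0, U3=0, U4=1, U5=0, U6=1, U7=1, U8=1, U9=1, U10=1 → 1; observed 1. Eliminates U10 stuck-at-0.
Only U8 stuck-at-0 is consistent with every test.

U8 stuck-at-0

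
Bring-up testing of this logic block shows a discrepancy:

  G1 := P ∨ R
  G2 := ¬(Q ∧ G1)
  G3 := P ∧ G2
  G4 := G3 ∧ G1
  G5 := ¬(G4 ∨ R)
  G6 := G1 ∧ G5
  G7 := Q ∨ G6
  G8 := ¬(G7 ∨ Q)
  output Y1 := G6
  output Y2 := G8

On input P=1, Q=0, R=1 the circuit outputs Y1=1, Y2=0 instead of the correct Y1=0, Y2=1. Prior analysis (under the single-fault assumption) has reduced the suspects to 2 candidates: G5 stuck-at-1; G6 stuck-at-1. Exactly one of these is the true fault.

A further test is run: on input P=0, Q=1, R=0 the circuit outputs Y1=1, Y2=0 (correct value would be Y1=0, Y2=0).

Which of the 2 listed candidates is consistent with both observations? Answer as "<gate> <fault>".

G6 stuck-at-1

Evaluate each candidate on input P=0, Q=1, R=0:
  G5 stuck-at-1: G1=0, G2=1, G3=0, G4=0, G5=1 [stuck-at-1], G6=0, G7=1, G8=0 → Y1=0, Y2=0 — eliminated
  G6 stuck-at-1: G1=0, G2=1, G3=0, G4=0, G5=1, G6=1 [stuck-at-1], G7=1, G8=0 → Y1=1, Y2=0 — matches
Only G6 stuck-at-1 reproduces the observed Y1=1, Y2=0.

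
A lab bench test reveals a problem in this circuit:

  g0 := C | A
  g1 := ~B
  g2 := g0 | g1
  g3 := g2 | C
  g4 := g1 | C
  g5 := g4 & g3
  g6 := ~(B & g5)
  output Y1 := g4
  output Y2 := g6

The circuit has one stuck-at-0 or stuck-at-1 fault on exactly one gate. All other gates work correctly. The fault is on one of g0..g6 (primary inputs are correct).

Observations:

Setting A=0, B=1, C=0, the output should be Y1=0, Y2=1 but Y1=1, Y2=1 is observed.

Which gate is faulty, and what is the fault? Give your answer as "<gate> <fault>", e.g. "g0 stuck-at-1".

g4 stuck-at-1

Fault-free values for test 1 (A=0, B=1, C=0): g0=0, g1=0, g2=0, g3=0, g4=0, g5=0, g6=1, giving Y1=0, Y2=1. Observed Y1=1, Y2=1.
Test 1: faults giving observed Y1=1, Y2=1 are {g4 stuck-at-1}.
Only g4 stuck-at-1 is consistent with every test.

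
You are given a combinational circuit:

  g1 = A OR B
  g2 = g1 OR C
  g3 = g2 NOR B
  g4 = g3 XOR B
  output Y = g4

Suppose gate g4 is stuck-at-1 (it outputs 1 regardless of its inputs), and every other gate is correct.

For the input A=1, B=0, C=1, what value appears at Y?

Propagate with g4 forced: g1=1, g2=1, g3=0, g4=1 [stuck-at-1].
So Y = 1. (Without the fault it would be 0.)

1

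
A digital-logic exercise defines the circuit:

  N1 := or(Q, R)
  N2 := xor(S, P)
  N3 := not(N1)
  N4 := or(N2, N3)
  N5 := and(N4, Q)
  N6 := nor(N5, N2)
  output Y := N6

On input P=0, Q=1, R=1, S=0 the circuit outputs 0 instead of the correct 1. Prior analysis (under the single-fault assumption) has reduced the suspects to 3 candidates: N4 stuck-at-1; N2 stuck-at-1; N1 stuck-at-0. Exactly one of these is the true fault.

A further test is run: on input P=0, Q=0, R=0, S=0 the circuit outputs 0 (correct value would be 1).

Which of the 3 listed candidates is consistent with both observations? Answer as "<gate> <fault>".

Evaluate each candidate on input P=0, Q=0, R=0, S=0:
  N4 stuck-at-1: N1=0, N2=0, N3=1, N4=1 [stuck-at-1], N5=0, N6=1 → 1 — eliminated
  N2 stuck-at-1: N1=0, N2=1 [stuck-at-1], N3=1, N4=1, N5=0, N6=0 → 0 — matches
  N1 stuck-at-0: N1=0 [stuck-at-0], N2=0, N3=1, N4=1, N5=0, N6=1 → 1 — eliminated
Only N2 stuck-at-1 reproduces the observed 0.

N2 stuck-at-1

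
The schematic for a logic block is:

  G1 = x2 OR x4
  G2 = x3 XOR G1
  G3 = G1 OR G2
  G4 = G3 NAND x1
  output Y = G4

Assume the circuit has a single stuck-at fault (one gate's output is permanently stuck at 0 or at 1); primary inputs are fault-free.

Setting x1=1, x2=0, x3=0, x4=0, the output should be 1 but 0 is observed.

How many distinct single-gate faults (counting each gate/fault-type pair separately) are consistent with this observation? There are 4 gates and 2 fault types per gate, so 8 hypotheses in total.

4

Fault-free: G1=0, G2=0, G3=0, G4=1 → 1. Observed 0.
  G1 stuck-at-0: output 1 ✗
  G1 stuck-at-1: output 0 ✓
  G2 stuck-at-0: output 1 ✗
  G2 stuck-at-1: output 0 ✓
  G3 stuck-at-0: output 1 ✗
  G3 stuck-at-1: output 0 ✓
  G4 stuck-at-0: output 0 ✓
  G4 stuck-at-1: output 1 ✗
Consistent faults: {G1 stuck-at-1, G2 stuck-at-1, G3 stuck-at-1, G4 stuck-at-0} — 4 in all.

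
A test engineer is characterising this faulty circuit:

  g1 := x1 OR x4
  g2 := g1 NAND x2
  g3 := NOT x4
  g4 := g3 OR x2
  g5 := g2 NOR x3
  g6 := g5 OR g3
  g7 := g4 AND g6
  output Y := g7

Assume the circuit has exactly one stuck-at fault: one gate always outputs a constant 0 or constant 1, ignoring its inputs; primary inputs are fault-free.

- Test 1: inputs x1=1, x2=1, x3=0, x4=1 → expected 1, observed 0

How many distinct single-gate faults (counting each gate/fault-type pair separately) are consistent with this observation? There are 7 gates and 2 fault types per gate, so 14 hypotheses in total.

Fault-free: g1=1, g2=0, g3=0, g4=1, g5=1, g6=1, g7=1 → 1. Observed 0.
  g1 stuck-at-0: output 0 ✓
  g1 stuck-at-1: output 1 ✗
  g2 stuck-at-0: output 1 ✗
  g2 stuck-at-1: output 0 ✓
  g3 stuck-at-0: output 1 ✗
  g3 stuck-at-1: output 1 ✗
  g4 stuck-at-0: output 0 ✓
  g4 stuck-at-1: output 1 ✗
  g5 stuck-at-0: output 0 ✓
  g5 stuck-at-1: output 1 ✗
  g6 stuck-at-0: output 0 ✓
  g6 stuck-at-1: output 1 ✗
  g7 stuck-at-0: output 0 ✓
  g7 stuck-at-1: output 1 ✗
Consistent faults: {g1 stuck-at-0, g2 stuck-at-1, g4 stuck-at-0, g5 stuck-at-0, g6 stuck-at-0, g7 stuck-at-0} — 6 in all.

6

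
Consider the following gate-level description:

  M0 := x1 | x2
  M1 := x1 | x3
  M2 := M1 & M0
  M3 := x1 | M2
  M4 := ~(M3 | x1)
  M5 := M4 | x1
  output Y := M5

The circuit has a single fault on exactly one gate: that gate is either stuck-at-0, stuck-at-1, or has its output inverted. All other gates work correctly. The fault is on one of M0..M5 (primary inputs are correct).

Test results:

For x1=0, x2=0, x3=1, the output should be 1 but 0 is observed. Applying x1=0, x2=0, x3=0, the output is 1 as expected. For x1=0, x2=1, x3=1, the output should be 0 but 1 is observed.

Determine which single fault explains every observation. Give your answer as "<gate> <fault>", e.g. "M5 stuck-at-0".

M0 inverted output

Fault-free values for test 1 (x1=0, x2=0, x3=1): M0=0, M1=1, M2=0, M3=0, M4=1, M5=1, giving Y=1. Observed 0.
Test 1: faults giving observed 0 are {M0 stuck-at-1, M0 inverted output, M2 stuck-at-1, M2 inverted output, M3 stuck-at-1, M3 inverted output, M4 stuck-at-0, M4 inverted output, M5 stuck-at-0, M5 inverted output}.
Test 2 (x1=0, x2=0, x3=0): fault-free M0=0, M1=0, M2=0, M3=0, M4=1, M5=1 → 1; observed 1. Eliminates M2 stuck-at-1, M2 inverted output, M3 stuck-at-1, M3 inverted output, M4 stuck-at-0, M4 inverted output, M5 stuck-at-0, M5 inverted output.
Test 3 (x1=0, x2=1, x3=1): fault-free M0=1, M1=1, M2=1, M3=1, M4=0, M5=0 → 0; observed 1. Eliminates M0 stuck-at-1.
Only M0 inverted output is consistent with every test.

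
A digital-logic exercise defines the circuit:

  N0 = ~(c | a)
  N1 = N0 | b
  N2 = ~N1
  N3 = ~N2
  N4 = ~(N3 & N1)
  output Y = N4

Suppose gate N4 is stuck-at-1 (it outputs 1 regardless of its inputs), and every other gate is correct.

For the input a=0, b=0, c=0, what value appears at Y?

Propagate with N4 forced: N0=1, N1=1, N2=0, N3=1, N4=1 [stuck-at-1].
So Y = 1. (Without the fault it would be 0.)

1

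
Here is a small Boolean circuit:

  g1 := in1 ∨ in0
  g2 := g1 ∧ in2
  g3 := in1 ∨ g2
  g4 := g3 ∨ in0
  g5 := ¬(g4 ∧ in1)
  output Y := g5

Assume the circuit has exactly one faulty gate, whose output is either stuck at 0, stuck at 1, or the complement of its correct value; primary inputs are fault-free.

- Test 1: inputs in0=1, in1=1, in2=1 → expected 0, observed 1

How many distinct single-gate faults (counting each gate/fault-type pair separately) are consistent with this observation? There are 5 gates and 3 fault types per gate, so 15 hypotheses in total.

4

Fault-free: g1=1, g2=1, g3=1, g4=1, g5=0 → 0. Observed 1.
  g1: none of the 3 fault types match ✗
  g2: none of the 3 fault types match ✗
  g3: none of the 3 fault types match ✗
  g4: stuck-at-0, inverted output ✓; others ✗
  g5: stuck-at-1, inverted output ✓; others ✗
Consistent faults: {g4 stuck-at-0, g4 inverted output, g5 stuck-at-1, g5 inverted output} — 4 in all.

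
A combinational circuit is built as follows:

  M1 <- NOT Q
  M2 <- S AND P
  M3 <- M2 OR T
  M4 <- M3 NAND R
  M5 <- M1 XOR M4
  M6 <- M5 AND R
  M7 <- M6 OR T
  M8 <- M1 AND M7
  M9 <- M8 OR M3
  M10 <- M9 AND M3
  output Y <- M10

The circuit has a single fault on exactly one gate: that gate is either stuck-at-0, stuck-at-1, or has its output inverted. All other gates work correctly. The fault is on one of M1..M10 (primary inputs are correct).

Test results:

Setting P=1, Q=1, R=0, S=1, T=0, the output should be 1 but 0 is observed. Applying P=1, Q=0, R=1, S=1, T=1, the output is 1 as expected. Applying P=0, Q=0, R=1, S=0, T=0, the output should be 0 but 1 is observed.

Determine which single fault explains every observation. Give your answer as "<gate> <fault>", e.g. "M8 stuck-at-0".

Fault-free values for test 1 (P=1, Q=1, R=0, S=1, T=0): M1=0, M2=1, M3=1, M4=1, M5=1, M6=0, M7=0, M8=0, M9=1, M10=1, giving Y=1. Observed 0.
Test 1: faults giving observed 0 are {M2 stuck-at-0, M2 inverted output, M3 stuck-at-0, M3 inverted output, M9 stuck-at-0, M9 inverted output, M10 stuck-at-0, M10 inverted output}.
Test 2 (P=1, Q=0, R=1, S=1, T=1): fault-free M1=1, M2=1, M3=1, M4=0, M5=1, M6=1, M7=1, M8=1, M9=1, M10=1 → 1; observed 1. Eliminates M3 stuck-at-0, M3 inverted output, M9 stuck-at-0, M9 inverted output, M10 stuck-at-0, M10 inverted output.
Test 3 (P=0, Q=0, R=1, S=0, T=0): fault-free M1=1, M2=0, M3=0, M4=1, M5=0, M6=0, M7=0, M8=0, M9=0, M10=0 → 0; observed 1. Eliminates M2 stuck-at-0.
Only M2 inverted output is consistent with every test.

M2 inverted output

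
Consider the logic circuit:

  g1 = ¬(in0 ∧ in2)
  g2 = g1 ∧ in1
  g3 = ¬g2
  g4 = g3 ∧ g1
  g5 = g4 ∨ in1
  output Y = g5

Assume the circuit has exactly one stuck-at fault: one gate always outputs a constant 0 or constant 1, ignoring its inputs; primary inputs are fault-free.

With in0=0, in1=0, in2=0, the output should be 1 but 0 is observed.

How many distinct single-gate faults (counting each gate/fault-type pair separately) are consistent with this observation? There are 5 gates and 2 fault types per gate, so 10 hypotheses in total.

5

Fault-free: g1=1, g2=0, g3=1, g4=1, g5=1 → 1. Observed 0.
  g1 stuck-at-0: output 0 ✓
  g1 stuck-at-1: output 1 ✗
  g2 stuck-at-0: output 1 ✗
  g2 stuck-at-1: output 0 ✓
  g3 stuck-at-0: output 0 ✓
  g3 stuck-at-1: output 1 ✗
  g4 stuck-at-0: output 0 ✓
  g4 stuck-at-1: output 1 ✗
  g5 stuck-at-0: output 0 ✓
  g5 stuck-at-1: output 1 ✗
Consistent faults: {g1 stuck-at-0, g2 stuck-at-1, g3 stuck-at-0, g4 stuck-at-0, g5 stuck-at-0} — 5 in all.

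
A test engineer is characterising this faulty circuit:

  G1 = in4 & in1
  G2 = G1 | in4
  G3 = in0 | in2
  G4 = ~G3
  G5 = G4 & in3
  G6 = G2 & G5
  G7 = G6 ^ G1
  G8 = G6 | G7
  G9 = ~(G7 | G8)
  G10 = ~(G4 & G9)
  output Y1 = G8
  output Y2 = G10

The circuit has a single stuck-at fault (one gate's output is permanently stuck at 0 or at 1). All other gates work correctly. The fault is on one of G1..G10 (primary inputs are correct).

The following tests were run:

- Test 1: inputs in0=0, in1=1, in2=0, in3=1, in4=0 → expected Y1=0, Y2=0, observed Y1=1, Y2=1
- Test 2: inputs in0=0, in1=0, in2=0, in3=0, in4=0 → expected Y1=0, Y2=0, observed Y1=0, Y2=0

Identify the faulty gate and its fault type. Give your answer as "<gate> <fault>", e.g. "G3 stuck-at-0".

G2 stuck-at-1

Fault-free values for test 1 (in0=0, in1=1, in2=0, in3=1, in4=0): G1=0, G2=0, G3=0, G4=1, G5=1, G6=0, G7=0, G8=0, G9=1, G10=0, giving Y1=0, Y2=0. Observed Y1=1, Y2=1.
Test 1: faults giving observed Y1=1, Y2=1 are {G1 stuck-at-1, G2 stuck-at-1, G6 stuck-at-1, G7 stuck-at-1, G8 stuck-at-1}.
Test 2 (in0=0, in1=0, in2=0, in3=0, in4=0): fault-free G1=0, G2=0, G3=0, G4=1, G5=0, G6=0, G7=0, G8=0, G9=1, G10=0 → Y1=0, Y2=0; observed Y1=0, Y2=0. Eliminates G1 stuck-at-1, G6 stuck-at-1, G7 stuck-at-1, G8 stuck-at-1.
Only G2 stuck-at-1 is consistent with every test.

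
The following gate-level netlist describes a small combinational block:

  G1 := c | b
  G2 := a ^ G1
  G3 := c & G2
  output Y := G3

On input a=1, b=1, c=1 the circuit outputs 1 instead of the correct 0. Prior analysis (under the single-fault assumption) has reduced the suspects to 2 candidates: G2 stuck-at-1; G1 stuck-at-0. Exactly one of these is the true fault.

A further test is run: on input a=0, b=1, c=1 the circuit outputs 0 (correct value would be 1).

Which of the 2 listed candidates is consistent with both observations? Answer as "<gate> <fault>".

Evaluate each candidate on input a=0, b=1, c=1:
  G2 stuck-at-1: G1=1, G2=1 [stuck-at-1], G3=1 → 1 — eliminated
  G1 stuck-at-0: G1=0 [stuck-at-0], G2=0, G3=0 → 0 — matches
Only G1 stuck-at-0 reproduces the observed 0.

G1 stuck-at-0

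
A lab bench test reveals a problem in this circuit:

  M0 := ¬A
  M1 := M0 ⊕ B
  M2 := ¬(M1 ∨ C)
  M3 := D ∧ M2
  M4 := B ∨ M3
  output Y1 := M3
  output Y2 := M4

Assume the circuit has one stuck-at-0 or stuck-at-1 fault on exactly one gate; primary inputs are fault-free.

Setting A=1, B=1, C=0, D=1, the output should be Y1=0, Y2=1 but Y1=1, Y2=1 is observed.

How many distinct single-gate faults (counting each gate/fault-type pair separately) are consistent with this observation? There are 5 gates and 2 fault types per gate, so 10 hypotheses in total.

Fault-free: M0=0, M1=1, M2=0, M3=0, M4=1 → Y1=0, Y2=1. Observed Y1=1, Y2=1.
  M0 stuck-at-0: output Y1=0, Y2=1 ✗
  M0 stuck-at-1: output Y1=1, Y2=1 ✓
  M1 stuck-at-0: output Y1=1, Y2=1 ✓
  M1 stuck-at-1: output Y1=0, Y2=1 ✗
  M2 stuck-at-0: output Y1=0, Y2=1 ✗
  M2 stuck-at-1: output Y1=1, Y2=1 ✓
  M3 stuck-at-0: output Y1=0, Y2=1 ✗
  M3 stuck-at-1: output Y1=1, Y2=1 ✓
  M4 stuck-at-0: output Y1=0, Y2=0 ✗
  M4 stuck-at-1: output Y1=0, Y2=1 ✗
Consistent faults: {M0 stuck-at-1, M1 stuck-at-0, M2 stuck-at-1, M3 stuck-at-1} — 4 in all.

4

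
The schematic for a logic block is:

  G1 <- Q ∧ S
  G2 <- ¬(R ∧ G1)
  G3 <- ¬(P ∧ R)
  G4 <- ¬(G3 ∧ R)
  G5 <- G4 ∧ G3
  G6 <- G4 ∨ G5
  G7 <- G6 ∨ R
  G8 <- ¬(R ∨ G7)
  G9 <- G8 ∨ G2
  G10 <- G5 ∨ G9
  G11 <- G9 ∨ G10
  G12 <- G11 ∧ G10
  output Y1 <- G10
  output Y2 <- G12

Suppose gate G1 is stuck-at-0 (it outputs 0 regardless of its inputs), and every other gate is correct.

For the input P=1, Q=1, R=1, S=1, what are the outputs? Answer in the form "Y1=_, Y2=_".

Y1=1, Y2=1

Propagate with G1 forced: G1=0 [stuck-at-0], G2=1, G3=0, G4=1, G5=0, G6=1, G7=1, G8=0, G9=1, G10=1, G11=1, G12=1.
So the outputs are Y1=1, Y2=1. (Without the fault they would be Y1=0, Y2=0.)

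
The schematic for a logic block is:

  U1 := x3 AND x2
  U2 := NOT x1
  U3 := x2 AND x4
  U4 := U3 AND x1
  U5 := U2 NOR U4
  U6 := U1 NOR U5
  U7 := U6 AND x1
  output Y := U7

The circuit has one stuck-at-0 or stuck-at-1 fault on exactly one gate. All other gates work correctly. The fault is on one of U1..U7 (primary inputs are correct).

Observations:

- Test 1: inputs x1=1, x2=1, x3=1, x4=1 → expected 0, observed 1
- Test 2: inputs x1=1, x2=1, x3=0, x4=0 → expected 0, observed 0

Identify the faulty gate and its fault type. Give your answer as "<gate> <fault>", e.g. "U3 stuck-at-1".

Fault-free values for test 1 (x1=1, x2=1, x3=1, x4=1): U1=1, U2=0, U3=1, U4=1, U5=0, U6=0, U7=0, giving Y=0. Observed 1.
Test 1: faults giving observed 1 are {U1 stuck-at-0, U6 stuck-at-1, U7 stuck-at-1}.
Test 2 (x1=1, x2=1, x3=0, x4=0): fault-free U1=0, U2=0, U3=0, U4=0, U5=1, U6=0, U7=0 → 0; observed 0. Eliminates U6 stuck-at-1, U7 stuck-at-1.
Only U1 stuck-at-0 is consistent with every test.

U1 stuck-at-0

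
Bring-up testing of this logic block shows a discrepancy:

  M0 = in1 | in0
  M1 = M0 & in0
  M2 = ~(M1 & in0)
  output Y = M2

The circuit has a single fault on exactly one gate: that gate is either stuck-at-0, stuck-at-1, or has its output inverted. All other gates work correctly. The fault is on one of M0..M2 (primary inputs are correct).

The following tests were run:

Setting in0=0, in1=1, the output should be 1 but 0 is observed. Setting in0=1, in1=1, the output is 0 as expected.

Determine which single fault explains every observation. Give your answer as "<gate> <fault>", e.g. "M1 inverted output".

Fault-free values for test 1 (in0=0, in1=1): M0=1, M1=0, M2=1, giving Y=1. Observed 0.
Test 1: faults giving observed 0 are {M2 stuck-at-0, M2 inverted output}.
Test 2 (in0=1, in1=1): fault-free M0=1, M1=1, M2=0 → 0; observed 0. Eliminates M2 inverted output.
Only M2 stuck-at-0 is consistent with every test.

M2 stuck-at-0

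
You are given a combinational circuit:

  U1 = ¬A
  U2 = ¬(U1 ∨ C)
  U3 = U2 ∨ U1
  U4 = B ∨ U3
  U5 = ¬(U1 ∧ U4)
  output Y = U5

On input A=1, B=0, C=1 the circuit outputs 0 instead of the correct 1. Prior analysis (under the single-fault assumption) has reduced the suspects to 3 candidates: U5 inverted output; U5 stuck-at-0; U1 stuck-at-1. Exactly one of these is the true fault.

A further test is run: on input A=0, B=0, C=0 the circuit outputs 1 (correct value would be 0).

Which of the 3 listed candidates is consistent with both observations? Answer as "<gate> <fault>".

U5 inverted output

Evaluate each candidate on input A=0, B=0, C=0:
  U5 inverted output: U1=1, U2=0, U3=1, U4=1, U5=1 [inverted output] → 1 — matches
  U5 stuck-at-0: U1=1, U2=0, U3=1, U4=1, U5=0 [stuck-at-0] → 0 — eliminated
  U1 stuck-at-1: U1=1 [stuck-at-1], U2=0, U3=1, U4=1, U5=0 → 0 — eliminated
Only U5 inverted output reproduces the observed 1.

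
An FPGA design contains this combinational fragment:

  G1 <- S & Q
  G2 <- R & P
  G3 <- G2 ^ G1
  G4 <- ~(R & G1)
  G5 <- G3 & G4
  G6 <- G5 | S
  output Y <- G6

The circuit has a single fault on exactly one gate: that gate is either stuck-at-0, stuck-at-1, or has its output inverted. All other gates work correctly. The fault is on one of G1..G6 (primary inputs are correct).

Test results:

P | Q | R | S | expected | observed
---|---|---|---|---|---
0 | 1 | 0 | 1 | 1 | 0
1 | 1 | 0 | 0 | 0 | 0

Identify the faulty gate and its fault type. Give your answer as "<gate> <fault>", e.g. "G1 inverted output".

Fault-free values for test 1 (P=0, Q=1, R=0, S=1): G1=1, G2=0, G3=1, G4=1, G5=1, G6=1, giving Y=1. Observed 0.
Test 1: faults giving observed 0 are {G6 stuck-at-0, G6 inverted output}.
Test 2 (P=1, Q=1, R=0, S=0): fault-free G1=0, G2=0, G3=0, G4=1, G5=0, G6=0 → 0; observed 0. Eliminates G6 inverted output.
Only G6 stuck-at-0 is consistent with every test.

G6 stuck-at-0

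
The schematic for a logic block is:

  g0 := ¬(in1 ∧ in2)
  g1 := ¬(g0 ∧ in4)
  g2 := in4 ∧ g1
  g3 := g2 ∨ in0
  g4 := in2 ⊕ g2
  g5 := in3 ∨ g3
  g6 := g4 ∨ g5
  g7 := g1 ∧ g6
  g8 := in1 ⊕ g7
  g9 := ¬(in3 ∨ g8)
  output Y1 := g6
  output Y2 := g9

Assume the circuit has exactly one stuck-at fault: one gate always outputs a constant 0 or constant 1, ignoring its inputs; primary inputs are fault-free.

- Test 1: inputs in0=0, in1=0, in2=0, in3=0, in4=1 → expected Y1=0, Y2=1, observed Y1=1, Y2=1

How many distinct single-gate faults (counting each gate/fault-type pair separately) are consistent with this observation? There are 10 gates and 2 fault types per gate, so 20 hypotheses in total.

Fault-free: g0=1, g1=0, g2=0, g3=0, g4=0, g5=0, g6=0, g7=0, g8=0, g9=1 → Y1=0, Y2=1. Observed Y1=1, Y2=1.
  g0: none of the 2 fault types match ✗
  g1: none of the 2 fault types match ✗
  g2: stuck-at-1 ✓; others ✗
  g3: stuck-at-1 ✓; others ✗
  g4: stuck-at-1 ✓; others ✗
  g5: stuck-at-1 ✓; others ✗
  g6: stuck-at-1 ✓; others ✗
  g7: none of the 2 fault types match ✗
  g8: none of the 2 fault types match ✗
  g9: none of the 2 fault types match ✗
Consistent faults: {g2 stuck-at-1, g3 stuck-at-1, g4 stuck-at-1, g5 stuck-at-1, g6 stuck-at-1} — 5 in all.

5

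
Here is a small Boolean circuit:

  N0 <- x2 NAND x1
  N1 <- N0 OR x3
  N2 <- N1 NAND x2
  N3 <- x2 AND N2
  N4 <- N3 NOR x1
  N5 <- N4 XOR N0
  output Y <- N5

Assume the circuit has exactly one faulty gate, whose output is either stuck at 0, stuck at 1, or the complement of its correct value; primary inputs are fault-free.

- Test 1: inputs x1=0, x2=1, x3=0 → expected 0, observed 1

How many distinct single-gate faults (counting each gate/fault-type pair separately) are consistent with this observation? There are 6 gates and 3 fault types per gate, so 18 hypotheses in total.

10

Fault-free: N0=1, N1=1, N2=0, N3=0, N4=1, N5=0 → 0. Observed 1.
  N0: none of the 3 fault types match ✗
  N1: stuck-at-0, inverted output ✓; others ✗
  N2: stuck-at-1, inverted output ✓; others ✗
  N3: stuck-at-1, inverted output ✓; others ✗
  N4: stuck-at-0, inverted output ✓; others ✗
  N5: stuck-at-1, inverted output ✓; others ✗
Consistent faults: {N1 stuck-at-0, N1 inverted output, N2 stuck-at-1, N2 inverted output, N3 stuck-at-1, N3 inverted output, N4 stuck-at-0, N4 inverted output, N5 stuck-at-1, N5 inverted output} — 10 in all.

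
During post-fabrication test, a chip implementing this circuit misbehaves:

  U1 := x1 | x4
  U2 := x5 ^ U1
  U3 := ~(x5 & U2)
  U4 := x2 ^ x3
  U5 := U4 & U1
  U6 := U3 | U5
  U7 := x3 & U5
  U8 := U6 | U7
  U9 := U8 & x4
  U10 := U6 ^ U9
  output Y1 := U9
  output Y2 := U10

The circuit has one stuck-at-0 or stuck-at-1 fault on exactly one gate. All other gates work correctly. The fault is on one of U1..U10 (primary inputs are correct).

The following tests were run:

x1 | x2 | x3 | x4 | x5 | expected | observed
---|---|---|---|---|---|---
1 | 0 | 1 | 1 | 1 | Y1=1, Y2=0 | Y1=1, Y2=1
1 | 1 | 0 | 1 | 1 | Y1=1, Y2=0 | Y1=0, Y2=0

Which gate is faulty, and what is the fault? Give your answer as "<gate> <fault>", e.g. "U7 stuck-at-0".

U6 stuck-at-0

Fault-free values for test 1 (x1=1, x2=0, x3=1, x4=1, x5=1): U1=1, U2=0, U3=1, U4=1, U5=1, U6=1, U7=1, U8=1, U9=1, U10=0, giving Y1=1, Y2=0. Observed Y1=1, Y2=1.
Test 1: faults giving observed Y1=1, Y2=1 are {U6 stuck-at-0, U10 stuck-at-1}.
Test 2 (x1=1, x2=1, x3=0, x4=1, x5=1): fault-free U1=1, U2=0, U3=1, U4=1, U5=1, U6=1, U7=0, U8=1, U9=1, U10=0 → Y1=1, Y2=0; observed Y1=0, Y2=0. Eliminates U10 stuck-at-1.
Only U6 stuck-at-0 is consistent with every test.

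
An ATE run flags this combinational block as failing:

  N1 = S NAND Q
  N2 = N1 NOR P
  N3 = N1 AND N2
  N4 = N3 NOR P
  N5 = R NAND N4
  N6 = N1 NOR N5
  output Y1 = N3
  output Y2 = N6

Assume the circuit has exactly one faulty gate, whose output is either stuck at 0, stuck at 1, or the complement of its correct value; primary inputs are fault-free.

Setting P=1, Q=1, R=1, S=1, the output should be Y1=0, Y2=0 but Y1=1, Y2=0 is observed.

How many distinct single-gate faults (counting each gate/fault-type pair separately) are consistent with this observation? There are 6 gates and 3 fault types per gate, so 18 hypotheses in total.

2

Fault-free: N1=0, N2=0, N3=0, N4=0, N5=1, N6=0 → Y1=0, Y2=0. Observed Y1=1, Y2=0.
  N1: none of the 3 fault types match ✗
  N2: none of the 3 fault types match ✗
  N3: stuck-at-1, inverted output ✓; others ✗
  N4: none of the 3 fault types match ✗
  N5: none of the 3 fault types match ✗
  N6: none of the 3 fault types match ✗
Consistent faults: {N3 stuck-at-1, N3 inverted output} — 2 in all.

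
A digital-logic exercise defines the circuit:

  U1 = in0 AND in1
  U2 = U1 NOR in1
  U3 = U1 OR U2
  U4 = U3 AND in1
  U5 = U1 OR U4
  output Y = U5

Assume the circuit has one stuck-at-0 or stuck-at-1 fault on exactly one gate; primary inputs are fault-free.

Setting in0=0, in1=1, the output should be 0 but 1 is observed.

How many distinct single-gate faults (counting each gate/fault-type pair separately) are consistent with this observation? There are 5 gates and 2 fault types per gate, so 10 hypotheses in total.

Fault-free: U1=0, U2=0, U3=0, U4=0, U5=0 → 0. Observed 1.
  U1 stuck-at-0: output 0 ✗
  U1 stuck-at-1: output 1 ✓
  U2 stuck-at-0: output 0 ✗
  U2 stuck-at-1: output 1 ✓
  U3 stuck-at-0: output 0 ✗
  U3 stuck-at-1: output 1 ✓
  U4 stuck-at-0: output 0 ✗
  U4 stuck-at-1: output 1 ✓
  U5 stuck-at-0: output 0 ✗
  U5 stuck-at-1: output 1 ✓
Consistent faults: {U1 stuck-at-1, U2 stuck-at-1, U3 stuck-at-1, U4 stuck-at-1, U5 stuck-at-1} — 5 in all.

5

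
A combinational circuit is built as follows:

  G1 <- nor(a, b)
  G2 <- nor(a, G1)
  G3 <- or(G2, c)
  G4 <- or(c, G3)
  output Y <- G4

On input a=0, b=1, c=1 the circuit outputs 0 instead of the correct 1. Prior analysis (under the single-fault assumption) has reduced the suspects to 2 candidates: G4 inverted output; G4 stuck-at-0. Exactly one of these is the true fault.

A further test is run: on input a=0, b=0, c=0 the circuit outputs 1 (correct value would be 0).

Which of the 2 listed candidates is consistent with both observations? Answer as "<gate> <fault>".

G4 inverted output

Evaluate each candidate on input a=0, b=0, c=0:
  G4 inverted output: G1=1, G2=0, G3=0, G4=1 [inverted output] → 1 — matches
  G4 stuck-at-0: G1=1, G2=0, G3=0, G4=0 [stuck-at-0] → 0 — eliminated
Only G4 inverted output reproduces the observed 1.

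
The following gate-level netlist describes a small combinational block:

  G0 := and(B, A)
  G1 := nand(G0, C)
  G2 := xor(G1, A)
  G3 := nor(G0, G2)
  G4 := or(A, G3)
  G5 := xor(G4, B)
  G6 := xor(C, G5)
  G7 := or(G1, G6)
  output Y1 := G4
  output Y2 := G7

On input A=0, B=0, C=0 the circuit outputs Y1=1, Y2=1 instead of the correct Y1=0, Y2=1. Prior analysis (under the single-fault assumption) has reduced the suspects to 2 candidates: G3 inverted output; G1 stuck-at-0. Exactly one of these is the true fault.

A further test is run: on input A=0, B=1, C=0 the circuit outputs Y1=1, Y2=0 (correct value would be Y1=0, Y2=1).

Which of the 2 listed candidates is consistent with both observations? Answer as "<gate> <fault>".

Evaluate each candidate on input A=0, B=1, C=0:
  G3 inverted output: G0=0, G1=1, G2=1, G3=1 [inverted output], G4=1, G5=0, G6=0, G7=1 → Y1=1, Y2=1 — eliminated
  G1 stuck-at-0: G0=0, G1=0 [stuck-at-0], G2=0, G3=1, G4=1, G5=0, G6=0, G7=0 → Y1=1, Y2=0 — matches
Only G1 stuck-at-0 reproduces the observed Y1=1, Y2=0.

G1 stuck-at-0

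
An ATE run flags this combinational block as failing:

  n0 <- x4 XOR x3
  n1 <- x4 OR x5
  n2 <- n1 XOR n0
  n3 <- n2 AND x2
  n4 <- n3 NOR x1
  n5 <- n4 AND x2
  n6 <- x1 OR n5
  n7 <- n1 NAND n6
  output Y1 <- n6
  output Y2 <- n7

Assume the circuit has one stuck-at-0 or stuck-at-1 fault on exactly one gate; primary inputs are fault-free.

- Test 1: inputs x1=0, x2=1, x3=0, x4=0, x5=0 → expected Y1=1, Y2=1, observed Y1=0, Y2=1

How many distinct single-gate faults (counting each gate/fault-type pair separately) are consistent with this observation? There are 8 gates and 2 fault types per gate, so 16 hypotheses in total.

7

Fault-free: n0=0, n1=0, n2=0, n3=0, n4=1, n5=1, n6=1, n7=1 → Y1=1, Y2=1. Observed Y1=0, Y2=1.
  n0: stuck-at-1 ✓; others ✗
  n1: stuck-at-1 ✓; others ✗
  n2: stuck-at-1 ✓; others ✗
  n3: stuck-at-1 ✓; others ✗
  n4: stuck-at-0 ✓; others ✗
  n5: stuck-at-0 ✓; others ✗
  n6: stuck-at-0 ✓; others ✗
  n7: none of the 2 fault types match ✗
Consistent faults: {n0 stuck-at-1, n1 stuck-at-1, n2 stuck-at-1, n3 stuck-at-1, n4 stuck-at-0, n5 stuck-at-0, n6 stuck-at-0} — 7 in all.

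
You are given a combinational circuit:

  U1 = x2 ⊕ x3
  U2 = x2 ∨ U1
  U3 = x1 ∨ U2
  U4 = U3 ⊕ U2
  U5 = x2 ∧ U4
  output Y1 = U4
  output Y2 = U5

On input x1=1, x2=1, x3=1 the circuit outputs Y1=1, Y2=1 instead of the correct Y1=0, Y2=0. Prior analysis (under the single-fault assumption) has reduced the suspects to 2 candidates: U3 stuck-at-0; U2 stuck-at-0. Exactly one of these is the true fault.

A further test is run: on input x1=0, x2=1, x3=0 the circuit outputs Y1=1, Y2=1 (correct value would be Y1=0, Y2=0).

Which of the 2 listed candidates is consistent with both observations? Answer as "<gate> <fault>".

Evaluate each candidate on input x1=0, x2=1, x3=0:
  U3 stuck-at-0: U1=1, U2=1, U3=0 [stuck-at-0], U4=1, U5=1 → Y1=1, Y2=1 — matches
  U2 stuck-at-0: U1=1, U2=0 [stuck-at-0], U3=0, U4=0, U5=0 → Y1=0, Y2=0 — eliminated
Only U3 stuck-at-0 reproduces the observed Y1=1, Y2=1.

U3 stuck-at-0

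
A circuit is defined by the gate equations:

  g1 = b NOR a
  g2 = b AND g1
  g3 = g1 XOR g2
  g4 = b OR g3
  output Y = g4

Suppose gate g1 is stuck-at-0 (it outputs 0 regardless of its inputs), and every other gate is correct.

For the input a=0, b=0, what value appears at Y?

0

Propagate with g1 forced: g1=0 [stuck-at-0], g2=0, g3=0, g4=0.
So Y = 0. (Without the fault it would be 1.)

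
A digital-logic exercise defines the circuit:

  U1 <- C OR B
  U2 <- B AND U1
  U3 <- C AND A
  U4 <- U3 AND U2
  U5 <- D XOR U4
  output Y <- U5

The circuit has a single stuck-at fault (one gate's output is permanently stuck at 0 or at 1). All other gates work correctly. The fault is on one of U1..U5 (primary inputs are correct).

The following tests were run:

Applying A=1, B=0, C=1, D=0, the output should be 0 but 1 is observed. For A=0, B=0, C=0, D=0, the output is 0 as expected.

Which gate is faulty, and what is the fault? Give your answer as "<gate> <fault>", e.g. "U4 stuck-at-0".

Fault-free values for test 1 (A=1, B=0, C=1, D=0): U1=1, U2=0, U3=1, U4=0, U5=0, giving Y=0. Observed 1.
Test 1: faults giving observed 1 are {U2 stuck-at-1, U4 stuck-at-1, U5 stuck-at-1}.
Test 2 (A=0, B=0, C=0, D=0): fault-free U1=0, U2=0, U3=0, U4=0, U5=0 → 0; observed 0. Eliminates U4 stuck-at-1, U5 stuck-at-1.
Only U2 stuck-at-1 is consistent with every test.

U2 stuck-at-1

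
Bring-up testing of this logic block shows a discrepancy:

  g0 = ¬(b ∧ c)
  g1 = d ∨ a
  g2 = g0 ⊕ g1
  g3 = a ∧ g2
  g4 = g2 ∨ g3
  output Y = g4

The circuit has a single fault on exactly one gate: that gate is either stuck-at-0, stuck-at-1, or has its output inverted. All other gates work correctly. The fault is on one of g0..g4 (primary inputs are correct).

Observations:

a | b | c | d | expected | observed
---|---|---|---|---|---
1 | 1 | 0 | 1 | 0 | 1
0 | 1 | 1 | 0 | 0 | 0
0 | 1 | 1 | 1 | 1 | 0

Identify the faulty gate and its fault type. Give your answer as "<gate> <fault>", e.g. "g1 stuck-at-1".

Fault-free values for test 1 (a=1, b=1, c=0, d=1): g0=1, g1=1, g2=0, g3=0, g4=0, giving Y=0. Observed 1.
Test 1: faults giving observed 1 are {g0 stuck-at-0, g0 inverted output, g1 stuck-at-0, g1 inverted output, g2 stuck-at-1, g2 inverted output, g3 stuck-at-1, g3 inverted output, g4 stuck-at-1, g4 inverted output}.
Test 2 (a=0, b=1, c=1, d=0): fault-free g0=0, g1=0, g2=0, g3=0, g4=0 → 0; observed 0. Eliminates g0 inverted output, g1 inverted output, g2 stuck-at-1, g2 inverted output, g3 stuck-at-1, g3 inverted output, g4 stuck-at-1, g4 inverted output.
Test 3 (a=0, b=1, c=1, d=1): fault-free g0=0, g1=1, g2=1, g3=0, g4=1 → 1; observed 0. Eliminates g0 stuck-at-0.
Only g1 stuck-at-0 is consistent with every test.

g1 stuck-at-0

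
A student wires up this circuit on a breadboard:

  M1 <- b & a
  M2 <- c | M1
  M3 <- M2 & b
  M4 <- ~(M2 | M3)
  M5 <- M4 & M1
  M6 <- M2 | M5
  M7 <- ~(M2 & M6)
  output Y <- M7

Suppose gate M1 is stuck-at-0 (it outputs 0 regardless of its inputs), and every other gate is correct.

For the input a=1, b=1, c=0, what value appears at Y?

1

Propagate with M1 forced: M1=0 [stuck-at-0], M2=0, M3=0, M4=1, M5=0, M6=0, M7=1.
So Y = 1. (Without the fault it would be 0.)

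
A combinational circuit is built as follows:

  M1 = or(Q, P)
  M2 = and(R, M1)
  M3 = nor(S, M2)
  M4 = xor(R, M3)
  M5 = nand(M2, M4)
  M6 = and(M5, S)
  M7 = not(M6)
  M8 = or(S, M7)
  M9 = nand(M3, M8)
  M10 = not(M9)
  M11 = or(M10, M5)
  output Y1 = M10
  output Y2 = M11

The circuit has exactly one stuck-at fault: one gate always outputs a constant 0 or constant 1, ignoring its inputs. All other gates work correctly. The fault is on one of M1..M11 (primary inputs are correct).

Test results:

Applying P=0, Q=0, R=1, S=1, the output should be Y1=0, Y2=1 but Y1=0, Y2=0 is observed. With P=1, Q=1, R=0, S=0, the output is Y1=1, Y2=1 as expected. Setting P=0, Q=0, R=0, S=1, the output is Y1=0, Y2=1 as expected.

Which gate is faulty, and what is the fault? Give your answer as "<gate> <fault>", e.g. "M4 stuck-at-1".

Fault-free values for test 1 (P=0, Q=0, R=1, S=1): M1=0, M2=0, M3=0, M4=1, M5=1, M6=1, M7=0, M8=1, M9=1, M10=0, M11=1, giving Y1=0, Y2=1. Observed Y1=0, Y2=0.
Test 1: faults giving observed Y1=0, Y2=0 are {M1 stuck-at-1, M2 stuck-at-1, M5 stuck-at-0, M11 stuck-at-0}.
Test 2 (P=1, Q=1, R=0, S=0): fault-free M1=1, M2=0, M3=1, M4=1, M5=1, M6=0, M7=1, M8=1, M9=0, M10=1, M11=1 → Y1=1, Y2=1; observed Y1=1, Y2=1. Eliminates M2 stuck-at-1, M11 stuck-at-0.
Test 3 (P=0, Q=0, R=0, S=1): fault-free M1=0, M2=0, M3=0, M4=0, M5=1, M6=1, M7=0, M8=1, M9=1, M10=0, M11=1 → Y1=0, Y2=1; observed Y1=0, Y2=1. Eliminates M5 stuck-at-0.
Only M1 stuck-at-1 is consistent with every test.

M1 stuck-at-1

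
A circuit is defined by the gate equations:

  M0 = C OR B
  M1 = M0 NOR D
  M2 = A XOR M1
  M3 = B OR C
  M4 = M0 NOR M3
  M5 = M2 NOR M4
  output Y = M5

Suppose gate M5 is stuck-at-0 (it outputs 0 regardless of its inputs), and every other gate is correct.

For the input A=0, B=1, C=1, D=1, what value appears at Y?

Propagate with M5 forced: M0=1, M1=0, M2=0, M3=1, M4=0, M5=0 [stuck-at-0].
So Y = 0. (Without the fault it would be 1.)

0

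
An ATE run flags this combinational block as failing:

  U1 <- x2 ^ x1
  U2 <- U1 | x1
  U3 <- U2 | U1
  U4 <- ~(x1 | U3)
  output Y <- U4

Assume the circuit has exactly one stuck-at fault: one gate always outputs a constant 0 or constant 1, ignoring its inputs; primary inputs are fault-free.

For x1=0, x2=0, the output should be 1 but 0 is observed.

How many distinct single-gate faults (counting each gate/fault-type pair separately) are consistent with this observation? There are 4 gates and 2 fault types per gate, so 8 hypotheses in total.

Fault-free: U1=0, U2=0, U3=0, U4=1 → 1. Observed 0.
  U1 stuck-at-0: output 1 ✗
  U1 stuck-at-1: output 0 ✓
  U2 stuck-at-0: output 1 ✗
  U2 stuck-at-1: output 0 ✓
  U3 stuck-at-0: output 1 ✗
  U3 stuck-at-1: output 0 ✓
  U4 stuck-at-0: output 0 ✓
  U4 stuck-at-1: output 1 ✗
Consistent faults: {U1 stuck-at-1, U2 stuck-at-1, U3 stuck-at-1, U4 stuck-at-0} — 4 in all.

4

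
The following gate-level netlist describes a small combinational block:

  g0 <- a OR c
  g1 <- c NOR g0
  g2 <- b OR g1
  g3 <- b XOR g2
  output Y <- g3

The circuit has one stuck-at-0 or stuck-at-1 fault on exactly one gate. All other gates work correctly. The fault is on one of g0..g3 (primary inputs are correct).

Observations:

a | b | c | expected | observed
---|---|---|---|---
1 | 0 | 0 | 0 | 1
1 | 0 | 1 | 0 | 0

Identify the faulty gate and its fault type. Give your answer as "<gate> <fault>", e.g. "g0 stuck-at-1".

Fault-free values for test 1 (a=1, b=0, c=0): g0=1, g1=0, g2=0, g3=0, giving Y=0. Observed 1.
Test 1: faults giving observed 1 are {g0 stuck-at-0, g1 stuck-at-1, g2 stuck-at-1, g3 stuck-at-1}.
Test 2 (a=1, b=0, c=1): fault-free g0=1, g1=0, g2=0, g3=0 → 0; observed 0. Eliminates g1 stuck-at-1, g2 stuck-at-1, g3 stuck-at-1.
Only g0 stuck-at-0 is consistent with every test.

g0 stuck-at-0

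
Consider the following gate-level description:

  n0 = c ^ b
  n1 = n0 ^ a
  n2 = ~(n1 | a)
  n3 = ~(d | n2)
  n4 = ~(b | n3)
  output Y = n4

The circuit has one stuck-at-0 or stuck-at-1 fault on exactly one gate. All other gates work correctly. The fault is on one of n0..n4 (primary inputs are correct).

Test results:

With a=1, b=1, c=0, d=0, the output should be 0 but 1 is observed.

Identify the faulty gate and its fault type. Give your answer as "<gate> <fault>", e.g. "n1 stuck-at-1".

Fault-free values for test 1 (a=1, b=1, c=0, d=0): n0=1, n1=0, n2=0, n3=1, n4=0, giving Y=0. Observed 1.
Test 1: faults giving observed 1 are {n4 stuck-at-1}.
Only n4 stuck-at-1 is consistent with every test.

n4 stuck-at-1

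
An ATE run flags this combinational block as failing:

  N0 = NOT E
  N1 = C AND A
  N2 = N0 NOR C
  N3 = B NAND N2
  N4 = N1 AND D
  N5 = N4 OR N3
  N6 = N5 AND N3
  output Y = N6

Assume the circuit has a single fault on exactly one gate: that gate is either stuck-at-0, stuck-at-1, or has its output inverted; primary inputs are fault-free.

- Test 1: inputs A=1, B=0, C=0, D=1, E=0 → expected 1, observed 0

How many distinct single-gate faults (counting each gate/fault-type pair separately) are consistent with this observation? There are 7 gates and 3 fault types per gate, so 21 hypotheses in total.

Fault-free: N0=1, N1=0, N2=0, N3=1, N4=0, N5=1, N6=1 → 1. Observed 0.
  N0: none of the 3 fault types match ✗
  N1: none of the 3 fault types match ✗
  N2: none of the 3 fault types match ✗
  N3: stuck-at-0, inverted output ✓; others ✗
  N4: none of the 3 fault types match ✗
  N5: stuck-at-0, inverted output ✓; others ✗
  N6: stuck-at-0, inverted output ✓; others ✗
Consistent faults: {N3 stuck-at-0, N3 inverted output, N5 stuck-at-0, N5 inverted output, N6 stuck-at-0, N6 inverted output} — 6 in all.

6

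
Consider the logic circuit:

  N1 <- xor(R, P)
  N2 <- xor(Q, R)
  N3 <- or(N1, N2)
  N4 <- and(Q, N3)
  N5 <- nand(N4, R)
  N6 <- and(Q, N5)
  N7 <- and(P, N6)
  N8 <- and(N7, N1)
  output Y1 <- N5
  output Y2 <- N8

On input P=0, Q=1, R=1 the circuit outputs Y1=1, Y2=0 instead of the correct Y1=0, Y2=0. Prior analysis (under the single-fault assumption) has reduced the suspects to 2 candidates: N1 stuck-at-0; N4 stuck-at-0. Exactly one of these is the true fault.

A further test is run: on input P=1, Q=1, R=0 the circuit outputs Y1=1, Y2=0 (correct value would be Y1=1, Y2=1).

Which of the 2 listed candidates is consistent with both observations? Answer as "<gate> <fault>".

N1 stuck-at-0

Evaluate each candidate on input P=1, Q=1, R=0:
  N1 stuck-at-0: N1=0 [stuck-at-0], N2=1, N3=1, N4=1, N5=1, N6=1, N7=1, N8=0 → Y1=1, Y2=0 — matches
  N4 stuck-at-0: N1=1, N2=1, N3=1, N4=0 [stuck-at-0], N5=1, N6=1, N7=1, N8=1 → Y1=1, Y2=1 — eliminated
Only N1 stuck-at-0 reproduces the observed Y1=1, Y2=0.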